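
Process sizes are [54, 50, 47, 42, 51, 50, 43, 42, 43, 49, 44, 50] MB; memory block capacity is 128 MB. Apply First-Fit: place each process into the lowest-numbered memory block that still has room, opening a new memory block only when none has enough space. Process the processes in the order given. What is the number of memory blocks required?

54 MB → memory block 1 (remaining 74 MB)
50 MB → memory block 1 (remaining 24 MB)
47 MB → memory block 2 (remaining 81 MB)
42 MB → memory block 2 (remaining 39 MB)
51 MB → memory block 3 (remaining 77 MB)
50 MB → memory block 3 (remaining 27 MB)
43 MB → memory block 4 (remaining 85 MB)
42 MB → memory block 4 (remaining 43 MB)
43 MB → memory block 4 (remaining 0 MB)
49 MB → memory block 5 (remaining 79 MB)
44 MB → memory block 5 (remaining 35 MB)
50 MB → memory block 6 (remaining 78 MB)

6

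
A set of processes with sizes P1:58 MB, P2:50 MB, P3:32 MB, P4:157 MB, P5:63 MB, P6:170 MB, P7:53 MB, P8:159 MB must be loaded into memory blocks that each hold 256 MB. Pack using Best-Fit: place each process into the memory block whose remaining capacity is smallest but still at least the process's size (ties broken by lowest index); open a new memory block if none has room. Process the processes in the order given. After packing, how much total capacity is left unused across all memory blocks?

282

memory block 1: place P1 (58 MB), 198 MB left
memory block 1: place P2 (50 MB), 148 MB left
memory block 1: place P3 (32 MB), 116 MB left
memory block 2: place P4 (157 MB), 99 MB left
memory block 2: place P5 (63 MB), 36 MB left
memory block 3: place P6 (170 MB), 86 MB left
memory block 3: place P7 (53 MB), 33 MB left
memory block 4: place P8 (159 MB), 97 MB left
4 memory blocks × 256 MB = 1024 MB; used 742 MB; unused 282 MB.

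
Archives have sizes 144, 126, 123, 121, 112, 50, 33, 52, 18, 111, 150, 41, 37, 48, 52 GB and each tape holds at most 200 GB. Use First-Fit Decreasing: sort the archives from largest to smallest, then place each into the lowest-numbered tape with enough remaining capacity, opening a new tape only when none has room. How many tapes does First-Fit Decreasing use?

7 tapes

Sorted descending: 150, 144, 126, 123, 121, 112, 111, 52, 52, 50, 48, 41, 37, 33, 18.
Put 150 GB in tape 1; 50 GB remain.
Put 144 GB in tape 2; 56 GB remain.
Put 126 GB in tape 3; 74 GB remain.
Put 123 GB in tape 4; 77 GB remain.
Put 121 GB in tape 5; 79 GB remain.
Put 112 GB in tape 6; 88 GB remain.
Put 111 GB in tape 7; 89 GB remain.
Put 52 GB in tape 2; 4 GB remain.
Put 52 GB in tape 3; 22 GB remain.
Put 50 GB in tape 1; 0 GB remain.
Put 48 GB in tape 4; 29 GB remain.
Put 41 GB in tape 5; 38 GB remain.
Put 37 GB in tape 5; 1 GB remain.
Put 33 GB in tape 6; 55 GB remain.
Put 18 GB in tape 3; 4 GB remain.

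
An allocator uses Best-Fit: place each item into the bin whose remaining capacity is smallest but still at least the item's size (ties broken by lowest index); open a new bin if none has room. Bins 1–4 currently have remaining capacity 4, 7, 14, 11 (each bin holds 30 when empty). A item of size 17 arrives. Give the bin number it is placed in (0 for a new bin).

0

No bin has ≥ 17 free, so a new bin is opened.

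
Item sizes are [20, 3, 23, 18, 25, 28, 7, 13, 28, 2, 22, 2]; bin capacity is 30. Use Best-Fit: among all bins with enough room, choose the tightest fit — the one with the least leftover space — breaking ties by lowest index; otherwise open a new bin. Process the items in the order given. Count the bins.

bin 1: place 20, 10 left
bin 1: place 3, 7 left
bin 2: place 23, 7 left
bin 3: place 18, 12 left
bin 4: place 25, 5 left
bin 5: place 28, 2 left
bin 1: place 7, 0 left
bin 6: place 13, 17 left
bin 7: place 28, 2 left
bin 5: place 2, 0 left
bin 8: place 22, 8 left
bin 7: place 2, 0 left

8 bins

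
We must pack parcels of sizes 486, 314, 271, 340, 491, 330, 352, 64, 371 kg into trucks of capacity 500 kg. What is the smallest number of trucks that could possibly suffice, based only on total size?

Total size = 486 + 314 + 271 + 340 + 491 + 330 + 352 + 64 + 371 = 3019 kg.
⌈3019 / 500⌉ = 7.

7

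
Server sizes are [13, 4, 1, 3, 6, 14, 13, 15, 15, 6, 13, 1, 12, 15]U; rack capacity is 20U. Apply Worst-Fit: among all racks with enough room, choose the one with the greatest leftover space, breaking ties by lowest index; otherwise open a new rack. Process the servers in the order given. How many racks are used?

Put 13U in rack 1; 7U remain.
Put 4U in rack 1; 3U remain.
Put 1U in rack 1; 2U remain.
Put 3U in rack 2; 17U remain.
Put 6U in rack 2; 11U remain.
Put 14U in rack 3; 6U remain.
Put 13U in rack 4; 7U remain.
Put 15U in rack 5; 5U remain.
Put 15U in rack 6; 5U remain.
Put 6U in rack 2; 5U remain.
Put 13U in rack 7; 7U remain.
Put 1U in rack 4; 6U remain.
Put 12U in rack 8; 8U remain.
Put 15U in rack 9; 5U remain.
Final racks: [13,4,1] [3,6,6] [14] [13,1] [15] [15] [13] [12] [15].

9 racks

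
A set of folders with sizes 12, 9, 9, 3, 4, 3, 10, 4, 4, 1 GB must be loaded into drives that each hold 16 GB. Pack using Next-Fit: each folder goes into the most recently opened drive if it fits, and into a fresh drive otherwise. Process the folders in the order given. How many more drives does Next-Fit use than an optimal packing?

1

Next-Fit: [12] [9] [9,3,4] [3,10] [4,4,1] → 5 drives.
Total size 59 GB; any packing needs at least ⌈59/16⌉ = 4 drives.
An optimal packing achieves that bound: [12,4] [10,4,1] [9,4,3] [9,3] → 4 drives.
Excess: 5 − 4 = 1.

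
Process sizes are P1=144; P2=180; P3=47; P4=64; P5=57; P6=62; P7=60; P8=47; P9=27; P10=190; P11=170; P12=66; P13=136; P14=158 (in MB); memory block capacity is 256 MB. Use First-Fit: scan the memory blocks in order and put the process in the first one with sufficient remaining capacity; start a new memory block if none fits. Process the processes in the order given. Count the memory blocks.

7 memory blocks

Put P1 (144 MB) in memory block 1; 112 MB remain.
Put P2 (180 MB) in memory block 2; 76 MB remain.
Put P3 (47 MB) in memory block 1; 65 MB remain.
Put P4 (64 MB) in memory block 1; 1 MB remain.
Put P5 (57 MB) in memory block 2; 19 MB remain.
Put P6 (62 MB) in memory block 3; 194 MB remain.
Put P7 (60 MB) in memory block 3; 134 MB remain.
Put P8 (47 MB) in memory block 3; 87 MB remain.
Put P9 (27 MB) in memory block 3; 60 MB remain.
Put P10 (190 MB) in memory block 4; 66 MB remain.
Put P11 (170 MB) in memory block 5; 86 MB remain.
Put P12 (66 MB) in memory block 4; 0 MB remain.
Put P13 (136 MB) in memory block 6; 120 MB remain.
Put P14 (158 MB) in memory block 7; 98 MB remain.
Final memory blocks: [144,47,64] [180,57] [62,60,47,27] [190,66] [170] [136] [158].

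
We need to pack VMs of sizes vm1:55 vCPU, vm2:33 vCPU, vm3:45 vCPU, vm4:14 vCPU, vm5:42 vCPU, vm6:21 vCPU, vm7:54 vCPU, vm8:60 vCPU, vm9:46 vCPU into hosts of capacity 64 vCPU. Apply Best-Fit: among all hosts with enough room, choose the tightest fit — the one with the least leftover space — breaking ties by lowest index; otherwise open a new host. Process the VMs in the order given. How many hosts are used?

7 hosts

vm1 (55 vCPU) → host 1 (remaining 9 vCPU)
vm2 (33 vCPU) → host 2 (remaining 31 vCPU)
vm3 (45 vCPU) → host 3 (remaining 19 vCPU)
vm4 (14 vCPU) → host 3 (remaining 5 vCPU)
vm5 (42 vCPU) → host 4 (remaining 22 vCPU)
vm6 (21 vCPU) → host 4 (remaining 1 vCPU)
vm7 (54 vCPU) → host 5 (remaining 10 vCPU)
vm8 (60 vCPU) → host 6 (remaining 4 vCPU)
vm9 (46 vCPU) → host 7 (remaining 18 vCPU)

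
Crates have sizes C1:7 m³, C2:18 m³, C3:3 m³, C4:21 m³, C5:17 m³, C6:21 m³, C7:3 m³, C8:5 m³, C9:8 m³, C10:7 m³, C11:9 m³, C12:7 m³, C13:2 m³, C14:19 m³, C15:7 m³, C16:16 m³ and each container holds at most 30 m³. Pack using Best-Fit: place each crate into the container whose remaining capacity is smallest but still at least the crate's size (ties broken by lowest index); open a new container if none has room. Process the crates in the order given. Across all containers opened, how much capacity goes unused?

C1 (7 m³) → container 1 (remaining 23 m³)
C2 (18 m³) → container 1 (remaining 5 m³)
C3 (3 m³) → container 1 (remaining 2 m³)
C4 (21 m³) → container 2 (remaining 9 m³)
C5 (17 m³) → container 3 (remaining 13 m³)
C6 (21 m³) → container 4 (remaining 9 m³)
C7 (3 m³) → container 2 (remaining 6 m³)
C8 (5 m³) → container 2 (remaining 1 m³)
C9 (8 m³) → container 4 (remaining 1 m³)
C10 (7 m³) → container 3 (remaining 6 m³)
C11 (9 m³) → container 5 (remaining 21 m³)
C12 (7 m³) → container 5 (remaining 14 m³)
C13 (2 m³) → container 1 (remaining 0 m³)
C14 (19 m³) → container 6 (remaining 11 m³)
C15 (7 m³) → container 6 (remaining 4 m³)
C16 (16 m³) → container 7 (remaining 14 m³)
7 containers × 30 m³ = 210 m³; used 170 m³; unused 40 m³.

40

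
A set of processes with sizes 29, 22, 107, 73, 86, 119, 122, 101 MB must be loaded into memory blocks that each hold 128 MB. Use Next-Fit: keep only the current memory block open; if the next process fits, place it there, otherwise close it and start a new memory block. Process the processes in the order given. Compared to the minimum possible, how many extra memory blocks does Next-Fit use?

Next-Fit: [29,22] [107] [73] [86] [119] [122] [101] → 7 memory blocks.
Total size 659 MB; any packing needs at least ⌈659/128⌉ = 6 memory blocks.
An optimal packing achieves that bound: [122] [119] [107] [101,22] [86,29] [73] → 6 memory blocks.
Excess: 7 − 6 = 1.

1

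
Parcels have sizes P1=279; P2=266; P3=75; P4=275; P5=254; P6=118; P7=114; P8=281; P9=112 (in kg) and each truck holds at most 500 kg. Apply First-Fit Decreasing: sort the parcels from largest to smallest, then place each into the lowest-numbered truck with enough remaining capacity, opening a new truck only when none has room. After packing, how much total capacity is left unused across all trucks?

Sorted descending: 281, 279, 275, 266, 254, 118, 114, 112, 75.
Put 281 kg in truck 1; 219 kg remain.
Put 279 kg in truck 2; 221 kg remain.
Put 275 kg in truck 3; 225 kg remain.
Put 266 kg in truck 4; 234 kg remain.
Put 254 kg in truck 5; 246 kg remain.
Put 118 kg in truck 1; 101 kg remain.
Put 114 kg in truck 2; 107 kg remain.
Put 112 kg in truck 3; 113 kg remain.
Put 75 kg in truck 1; 26 kg remain.
5 trucks × 500 kg = 2500 kg; used 1774 kg; unused 726 kg.

726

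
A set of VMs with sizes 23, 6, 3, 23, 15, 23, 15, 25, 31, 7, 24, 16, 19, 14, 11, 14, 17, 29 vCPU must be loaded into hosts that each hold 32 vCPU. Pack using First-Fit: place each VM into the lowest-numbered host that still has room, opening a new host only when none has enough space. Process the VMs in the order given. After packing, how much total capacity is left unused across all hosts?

37

host 1: place 23 vCPU, 9 vCPU left
host 1: place 6 vCPU, 3 vCPU left
host 1: place 3 vCPU, 0 vCPU left
host 2: place 23 vCPU, 9 vCPU left
host 3: place 15 vCPU, 17 vCPU left
host 4: place 23 vCPU, 9 vCPU left
host 3: place 15 vCPU, 2 vCPU left
host 5: place 25 vCPU, 7 vCPU left
host 6: place 31 vCPU, 1 vCPU left
host 2: place 7 vCPU, 2 vCPU left
host 7: place 24 vCPU, 8 vCPU left
host 8: place 16 vCPU, 16 vCPU left
host 9: place 19 vCPU, 13 vCPU left
host 8: place 14 vCPU, 2 vCPU left
host 9: place 11 vCPU, 2 vCPU left
host 10: place 14 vCPU, 18 vCPU left
host 10: place 17 vCPU, 1 vCPU left
host 11: place 29 vCPU, 3 vCPU left
11 hosts × 32 vCPU = 352 vCPU; used 315 vCPU; unused 37 vCPU.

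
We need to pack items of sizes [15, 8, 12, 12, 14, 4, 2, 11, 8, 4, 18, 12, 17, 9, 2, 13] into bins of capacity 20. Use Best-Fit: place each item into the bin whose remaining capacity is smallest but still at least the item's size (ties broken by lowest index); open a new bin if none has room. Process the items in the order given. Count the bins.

Put 15 in bin 1; 5 remain.
Put 8 in bin 2; 12 remain.
Put 12 in bin 2; 0 remain.
Put 12 in bin 3; 8 remain.
Put 14 in bin 4; 6 remain.
Put 4 in bin 1; 1 remain.
Put 2 in bin 4; 4 remain.
Put 11 in bin 5; 9 remain.
Put 8 in bin 3; 0 remain.
Put 4 in bin 4; 0 remain.
Put 18 in bin 6; 2 remain.
Put 12 in bin 7; 8 remain.
Put 17 in bin 8; 3 remain.
Put 9 in bin 5; 0 remain.
Put 2 in bin 6; 0 remain.
Put 13 in bin 9; 7 remain.

9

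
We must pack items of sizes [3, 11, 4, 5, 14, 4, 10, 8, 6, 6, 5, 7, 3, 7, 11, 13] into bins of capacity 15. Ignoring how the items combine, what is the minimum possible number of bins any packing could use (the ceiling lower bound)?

Total size = 3 + 11 + 4 + 5 + 14 + 4 + 10 + 8 + 6 + 6 + 5 + 7 + 3 + 7 + 11 + 13 = 117.
⌈117 / 15⌉ = 8.

8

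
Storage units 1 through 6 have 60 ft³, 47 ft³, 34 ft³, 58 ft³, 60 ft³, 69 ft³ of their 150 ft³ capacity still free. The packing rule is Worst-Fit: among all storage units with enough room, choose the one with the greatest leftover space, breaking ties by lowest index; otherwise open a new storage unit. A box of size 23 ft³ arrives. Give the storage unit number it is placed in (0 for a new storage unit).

6

Storage units with room: storage unit 1 (60 ft³), storage unit 2 (47 ft³), storage unit 3 (34 ft³), storage unit 4 (58 ft³), storage unit 5 (60 ft³), storage unit 6 (69 ft³).
Most room is storage unit 6 with 69 ft³ free.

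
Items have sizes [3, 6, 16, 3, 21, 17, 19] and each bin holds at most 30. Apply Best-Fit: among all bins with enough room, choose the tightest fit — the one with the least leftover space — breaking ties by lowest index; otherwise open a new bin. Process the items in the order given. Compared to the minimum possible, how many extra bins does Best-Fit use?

Best-Fit: [3,6,16,3] [21] [17] [19] → 4 bins.
4 items exceed 15 (half the capacity), and no two of those can share a bin, so at least 4 bins are needed.
So 4 is already optimal.

0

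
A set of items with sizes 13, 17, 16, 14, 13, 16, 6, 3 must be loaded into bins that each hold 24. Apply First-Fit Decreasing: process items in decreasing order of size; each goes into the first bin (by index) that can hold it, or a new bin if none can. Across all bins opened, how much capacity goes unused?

46

Sorted descending: 17, 16, 16, 14, 13, 13, 6, 3.
Put 17 in bin 1; 7 remain.
Put 16 in bin 2; 8 remain.
Put 16 in bin 3; 8 remain.
Put 14 in bin 4; 10 remain.
Put 13 in bin 5; 11 remain.
Put 13 in bin 6; 11 remain.
Put 6 in bin 1; 1 remain.
Put 3 in bin 2; 5 remain.
6 bins × 24 = 144; used 98; unused 46.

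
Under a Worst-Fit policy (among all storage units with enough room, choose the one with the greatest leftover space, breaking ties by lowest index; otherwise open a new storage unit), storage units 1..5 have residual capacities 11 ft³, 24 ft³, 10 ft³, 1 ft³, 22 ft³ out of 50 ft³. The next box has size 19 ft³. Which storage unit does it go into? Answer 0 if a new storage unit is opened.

Storage units with room: storage unit 2 (24 ft³), storage unit 5 (22 ft³).
Most room is storage unit 2 with 24 ft³ free.

2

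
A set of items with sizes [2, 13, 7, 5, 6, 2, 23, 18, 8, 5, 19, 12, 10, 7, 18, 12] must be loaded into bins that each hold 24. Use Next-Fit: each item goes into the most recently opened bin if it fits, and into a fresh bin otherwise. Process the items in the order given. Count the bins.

10 bins

bin 1: place 2, 22 left
bin 1: place 13, 9 left
bin 1: place 7, 2 left
bin 2: place 5, 19 left
bin 2: place 6, 13 left
bin 2: place 2, 11 left
bin 3: place 23, 1 left
bin 4: place 18, 6 left
bin 5: place 8, 16 left
bin 5: place 5, 11 left
bin 6: place 19, 5 left
bin 7: place 12, 12 left
bin 7: place 10, 2 left
bin 8: place 7, 17 left
bin 9: place 18, 6 left
bin 10: place 12, 12 left
Final bins: [2,13,7] [5,6,2] [23] [18] [8,5] [19] [12,10] [7] [18] [12].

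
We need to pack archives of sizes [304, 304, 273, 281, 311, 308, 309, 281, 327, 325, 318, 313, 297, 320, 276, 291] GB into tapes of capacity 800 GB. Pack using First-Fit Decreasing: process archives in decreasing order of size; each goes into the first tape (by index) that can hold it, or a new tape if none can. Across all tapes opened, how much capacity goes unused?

Sorted descending: 327, 325, 320, 318, 313, 311, 309, 308, 304, 304, 297, 291, 281, 281, 276, 273.
327 GB → tape 1 (remaining 473 GB)
325 GB → tape 1 (remaining 148 GB)
320 GB → tape 2 (remaining 480 GB)
318 GB → tape 2 (remaining 162 GB)
313 GB → tape 3 (remaining 487 GB)
311 GB → tape 3 (remaining 176 GB)
309 GB → tape 4 (remaining 491 GB)
308 GB → tape 4 (remaining 183 GB)
304 GB → tape 5 (remaining 496 GB)
304 GB → tape 5 (remaining 192 GB)
297 GB → tape 6 (remaining 503 GB)
291 GB → tape 6 (remaining 212 GB)
281 GB → tape 7 (remaining 519 GB)
281 GB → tape 7 (remaining 238 GB)
276 GB → tape 8 (remaining 524 GB)
273 GB → tape 8 (remaining 251 GB)
8 tapes × 800 GB = 6400 GB; used 4838 GB; unused 1562 GB.

1562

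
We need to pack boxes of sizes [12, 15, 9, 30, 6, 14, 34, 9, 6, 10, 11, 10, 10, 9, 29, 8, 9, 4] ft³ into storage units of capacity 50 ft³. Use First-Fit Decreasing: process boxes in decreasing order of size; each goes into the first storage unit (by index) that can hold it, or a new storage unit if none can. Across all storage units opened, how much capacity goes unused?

Sorted descending: 34, 30, 29, 15, 14, 12, 11, 10, 10, 10, 9, 9, 9, 9, 8, 6, 6, 4.
storage unit 1: place 34 ft³, 16 ft³ left
storage unit 2: place 30 ft³, 20 ft³ left
storage unit 3: place 29 ft³, 21 ft³ left
storage unit 1: place 15 ft³, 1 ft³ left
storage unit 2: place 14 ft³, 6 ft³ left
storage unit 3: place 12 ft³, 9 ft³ left
storage unit 4: place 11 ft³, 39 ft³ left
storage unit 4: place 10 ft³, 29 ft³ left
storage unit 4: place 10 ft³, 19 ft³ left
storage unit 4: place 10 ft³, 9 ft³ left
storage unit 3: place 9 ft³, 0 ft³ left
storage unit 4: place 9 ft³, 0 ft³ left
storage unit 5: place 9 ft³, 41 ft³ left
storage unit 5: place 9 ft³, 32 ft³ left
storage unit 5: place 8 ft³, 24 ft³ left
storage unit 2: place 6 ft³, 0 ft³ left
storage unit 5: place 6 ft³, 18 ft³ left
storage unit 5: place 4 ft³, 14 ft³ left
5 storage units × 50 ft³ = 250 ft³; used 235 ft³; unused 15 ft³.

15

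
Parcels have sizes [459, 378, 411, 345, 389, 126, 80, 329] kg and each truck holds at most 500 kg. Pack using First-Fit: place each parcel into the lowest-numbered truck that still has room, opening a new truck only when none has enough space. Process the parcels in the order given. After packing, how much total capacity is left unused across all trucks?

483

truck 1: place 459 kg, 41 kg left
truck 2: place 378 kg, 122 kg left
truck 3: place 411 kg, 89 kg left
truck 4: place 345 kg, 155 kg left
truck 5: place 389 kg, 111 kg left
truck 4: place 126 kg, 29 kg left
truck 2: place 80 kg, 42 kg left
truck 6: place 329 kg, 171 kg left
6 trucks × 500 kg = 3000 kg; used 2517 kg; unused 483 kg.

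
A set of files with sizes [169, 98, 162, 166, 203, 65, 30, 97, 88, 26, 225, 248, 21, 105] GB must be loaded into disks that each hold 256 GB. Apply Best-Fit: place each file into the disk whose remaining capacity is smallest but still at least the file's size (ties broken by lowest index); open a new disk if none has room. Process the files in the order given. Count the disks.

8

Put 169 GB in disk 1; 87 GB remain.
Put 98 GB in disk 2; 158 GB remain.
Put 162 GB in disk 3; 94 GB remain.
Put 166 GB in disk 4; 90 GB remain.
Put 203 GB in disk 5; 53 GB remain.
Put 65 GB in disk 1; 22 GB remain.
Put 30 GB in disk 5; 23 GB remain.
Put 97 GB in disk 2; 61 GB remain.
Put 88 GB in disk 4; 2 GB remain.
Put 26 GB in disk 2; 35 GB remain.
Put 225 GB in disk 6; 31 GB remain.
Put 248 GB in disk 7; 8 GB remain.
Put 21 GB in disk 1; 1 GB remain.
Put 105 GB in disk 8; 151 GB remain.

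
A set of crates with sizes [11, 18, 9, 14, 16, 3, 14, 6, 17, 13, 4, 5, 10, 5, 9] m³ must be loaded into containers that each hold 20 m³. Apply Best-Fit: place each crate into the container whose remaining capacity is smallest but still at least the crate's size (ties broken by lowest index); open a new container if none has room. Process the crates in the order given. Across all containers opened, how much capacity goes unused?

Put 11 m³ in container 1; 9 m³ remain.
Put 18 m³ in container 2; 2 m³ remain.
Put 9 m³ in container 1; 0 m³ remain.
Put 14 m³ in container 3; 6 m³ remain.
Put 16 m³ in container 4; 4 m³ remain.
Put 3 m³ in container 4; 1 m³ remain.
Put 14 m³ in container 5; 6 m³ remain.
Put 6 m³ in container 3; 0 m³ remain.
Put 17 m³ in container 6; 3 m³ remain.
Put 13 m³ in container 7; 7 m³ remain.
Put 4 m³ in container 5; 2 m³ remain.
Put 5 m³ in container 7; 2 m³ remain.
Put 10 m³ in container 8; 10 m³ remain.
Put 5 m³ in container 8; 5 m³ remain.
Put 9 m³ in container 9; 11 m³ remain.
9 containers × 20 m³ = 180 m³; used 154 m³; unused 26 m³.

26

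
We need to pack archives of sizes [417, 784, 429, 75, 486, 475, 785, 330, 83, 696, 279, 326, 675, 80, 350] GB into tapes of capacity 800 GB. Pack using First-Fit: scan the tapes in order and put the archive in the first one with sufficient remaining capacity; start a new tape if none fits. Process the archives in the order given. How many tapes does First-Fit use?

9 tapes

417 GB → tape 1 (remaining 383 GB)
784 GB → tape 2 (remaining 16 GB)
429 GB → tape 3 (remaining 371 GB)
75 GB → tape 1 (remaining 308 GB)
486 GB → tape 4 (remaining 314 GB)
475 GB → tape 5 (remaining 325 GB)
785 GB → tape 6 (remaining 15 GB)
330 GB → tape 3 (remaining 41 GB)
83 GB → tape 1 (remaining 225 GB)
696 GB → tape 7 (remaining 104 GB)
279 GB → tape 4 (remaining 35 GB)
326 GB → tape 8 (remaining 474 GB)
675 GB → tape 9 (remaining 125 GB)
80 GB → tape 1 (remaining 145 GB)
350 GB → tape 8 (remaining 124 GB)
Final tapes: [417,75,83,80] [784] [429,330] [486,279] [475] [785] [696] [326,350] [675].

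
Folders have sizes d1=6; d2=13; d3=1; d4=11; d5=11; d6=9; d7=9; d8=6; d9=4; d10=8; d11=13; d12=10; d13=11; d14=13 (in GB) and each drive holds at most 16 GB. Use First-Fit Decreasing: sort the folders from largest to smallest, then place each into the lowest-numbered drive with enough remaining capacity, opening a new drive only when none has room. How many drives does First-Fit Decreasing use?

Sorted descending: 13, 13, 13, 11, 11, 11, 10, 9, 9, 8, 6, 6, 4, 1.
Put 13 GB in drive 1; 3 GB remain.
Put 13 GB in drive 2; 3 GB remain.
Put 13 GB in drive 3; 3 GB remain.
Put 11 GB in drive 4; 5 GB remain.
Put 11 GB in drive 5; 5 GB remain.
Put 11 GB in drive 6; 5 GB remain.
Put 10 GB in drive 7; 6 GB remain.
Put 9 GB in drive 8; 7 GB remain.
Put 9 GB in drive 9; 7 GB remain.
Put 8 GB in drive 10; 8 GB remain.
Put 6 GB in drive 7; 0 GB remain.
Put 6 GB in drive 8; 1 GB remain.
Put 4 GB in drive 4; 1 GB remain.
Put 1 GB in drive 1; 2 GB remain.

10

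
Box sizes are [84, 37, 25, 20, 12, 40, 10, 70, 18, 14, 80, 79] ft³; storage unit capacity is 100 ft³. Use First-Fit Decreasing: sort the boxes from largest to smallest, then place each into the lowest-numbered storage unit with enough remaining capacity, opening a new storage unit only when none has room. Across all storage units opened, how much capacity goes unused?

11

Sorted descending: 84, 80, 79, 70, 40, 37, 25, 20, 18, 14, 12, 10.
storage unit 1: place 84 ft³, 16 ft³ left
storage unit 2: place 80 ft³, 20 ft³ left
storage unit 3: place 79 ft³, 21 ft³ left
storage unit 4: place 70 ft³, 30 ft³ left
storage unit 5: place 40 ft³, 60 ft³ left
storage unit 5: place 37 ft³, 23 ft³ left
storage unit 4: place 25 ft³, 5 ft³ left
storage unit 2: place 20 ft³, 0 ft³ left
storage unit 3: place 18 ft³, 3 ft³ left
storage unit 1: place 14 ft³, 2 ft³ left
storage unit 5: place 12 ft³, 11 ft³ left
storage unit 5: place 10 ft³, 1 ft³ left
5 storage units × 100 ft³ = 500 ft³; used 489 ft³; unused 11 ft³.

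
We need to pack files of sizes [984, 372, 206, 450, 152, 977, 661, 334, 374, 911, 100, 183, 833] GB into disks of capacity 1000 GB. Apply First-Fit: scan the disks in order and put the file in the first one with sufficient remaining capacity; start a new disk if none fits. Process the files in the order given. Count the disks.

8 disks

984 GB → disk 1 (remaining 16 GB)
372 GB → disk 2 (remaining 628 GB)
206 GB → disk 2 (remaining 422 GB)
450 GB → disk 3 (remaining 550 GB)
152 GB → disk 2 (remaining 270 GB)
977 GB → disk 4 (remaining 23 GB)
661 GB → disk 5 (remaining 339 GB)
334 GB → disk 3 (remaining 216 GB)
374 GB → disk 6 (remaining 626 GB)
911 GB → disk 7 (remaining 89 GB)
100 GB → disk 2 (remaining 170 GB)
183 GB → disk 3 (remaining 33 GB)
833 GB → disk 8 (remaining 167 GB)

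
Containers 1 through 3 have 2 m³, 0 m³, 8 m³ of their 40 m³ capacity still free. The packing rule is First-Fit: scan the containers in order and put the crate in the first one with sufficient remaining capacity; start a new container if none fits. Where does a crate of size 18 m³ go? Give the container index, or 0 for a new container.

No container has ≥ 18 m³ free, so a new container is opened.

0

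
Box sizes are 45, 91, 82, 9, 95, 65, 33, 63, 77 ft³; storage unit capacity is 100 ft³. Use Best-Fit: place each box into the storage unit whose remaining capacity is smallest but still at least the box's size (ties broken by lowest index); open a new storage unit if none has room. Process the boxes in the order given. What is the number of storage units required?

7 storage units

Put 45 ft³ in storage unit 1; 55 ft³ remain.
Put 91 ft³ in storage unit 2; 9 ft³ remain.
Put 82 ft³ in storage unit 3; 18 ft³ remain.
Put 9 ft³ in storage unit 2; 0 ft³ remain.
Put 95 ft³ in storage unit 4; 5 ft³ remain.
Put 65 ft³ in storage unit 5; 35 ft³ remain.
Put 33 ft³ in storage unit 5; 2 ft³ remain.
Put 63 ft³ in storage unit 6; 37 ft³ remain.
Put 77 ft³ in storage unit 7; 23 ft³ remain.
Final storage units: [45] [91,9] [82] [95] [65,33] [63] [77].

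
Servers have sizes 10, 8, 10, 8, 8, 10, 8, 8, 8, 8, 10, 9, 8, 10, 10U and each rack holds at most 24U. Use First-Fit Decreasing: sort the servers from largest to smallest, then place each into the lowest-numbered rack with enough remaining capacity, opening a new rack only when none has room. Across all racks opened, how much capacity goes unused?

35

Sorted descending: 10, 10, 10, 10, 10, 10, 9, 8, 8, 8, 8, 8, 8, 8, 8.
10U → rack 1 (remaining 14U)
10U → rack 1 (remaining 4U)
10U → rack 2 (remaining 14U)
10U → rack 2 (remaining 4U)
10U → rack 3 (remaining 14U)
10U → rack 3 (remaining 4U)
9U → rack 4 (remaining 15U)
8U → rack 4 (remaining 7U)
8U → rack 5 (remaining 16U)
8U → rack 5 (remaining 8U)
8U → rack 5 (remaining 0U)
8U → rack 6 (remaining 16U)
8U → rack 6 (remaining 8U)
8U → rack 6 (remaining 0U)
8U → rack 7 (remaining 16U)
7 racks × 24U = 168U; used 133U; unused 35U.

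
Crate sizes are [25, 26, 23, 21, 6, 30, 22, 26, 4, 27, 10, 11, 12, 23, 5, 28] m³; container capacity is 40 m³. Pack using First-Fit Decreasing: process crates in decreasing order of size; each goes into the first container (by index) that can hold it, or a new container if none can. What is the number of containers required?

10

Sorted descending: 30, 28, 27, 26, 26, 25, 23, 23, 22, 21, 12, 11, 10, 6, 5, 4.
30 m³ → container 1 (remaining 10 m³)
28 m³ → container 2 (remaining 12 m³)
27 m³ → container 3 (remaining 13 m³)
26 m³ → container 4 (remaining 14 m³)
26 m³ → container 5 (remaining 14 m³)
25 m³ → container 6 (remaining 15 m³)
23 m³ → container 7 (remaining 17 m³)
23 m³ → container 8 (remaining 17 m³)
22 m³ → container 9 (remaining 18 m³)
21 m³ → container 10 (remaining 19 m³)
12 m³ → container 2 (remaining 0 m³)
11 m³ → container 3 (remaining 2 m³)
10 m³ → container 1 (remaining 0 m³)
6 m³ → container 4 (remaining 8 m³)
5 m³ → container 4 (remaining 3 m³)
4 m³ → container 5 (remaining 10 m³)
Final containers: [30,10] [28,12] [27,11] [26,6,5] [26,4] [25] [23] [23] [22] [21].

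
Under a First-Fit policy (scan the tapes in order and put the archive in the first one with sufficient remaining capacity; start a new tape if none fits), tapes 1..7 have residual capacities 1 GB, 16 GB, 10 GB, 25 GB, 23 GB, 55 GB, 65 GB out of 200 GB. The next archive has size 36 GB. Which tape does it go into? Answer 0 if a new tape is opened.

6

Tapes with room: tape 6 (55 GB), tape 7 (65 GB).
The first with room is tape 6.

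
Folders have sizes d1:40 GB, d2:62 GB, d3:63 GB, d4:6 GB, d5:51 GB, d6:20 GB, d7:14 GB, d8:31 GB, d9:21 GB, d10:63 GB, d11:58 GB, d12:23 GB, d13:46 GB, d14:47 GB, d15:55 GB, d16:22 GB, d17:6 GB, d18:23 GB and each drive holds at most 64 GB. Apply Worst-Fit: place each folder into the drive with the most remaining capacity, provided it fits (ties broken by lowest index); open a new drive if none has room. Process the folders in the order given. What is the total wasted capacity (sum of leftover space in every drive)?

Put d1 (40 GB) in drive 1; 24 GB remain.
Put d2 (62 GB) in drive 2; 2 GB remain.
Put d3 (63 GB) in drive 3; 1 GB remain.
Put d4 (6 GB) in drive 1; 18 GB remain.
Put d5 (51 GB) in drive 4; 13 GB remain.
Put d6 (20 GB) in drive 5; 44 GB remain.
Put d7 (14 GB) in drive 5; 30 GB remain.
Put d8 (31 GB) in drive 6; 33 GB remain.
Put d9 (21 GB) in drive 6; 12 GB remain.
Put d10 (63 GB) in drive 7; 1 GB remain.
Put d11 (58 GB) in drive 8; 6 GB remain.
Put d12 (23 GB) in drive 5; 7 GB remain.
Put d13 (46 GB) in drive 9; 18 GB remain.
Put d14 (47 GB) in drive 10; 17 GB remain.
Put d15 (55 GB) in drive 11; 9 GB remain.
Put d16 (22 GB) in drive 12; 42 GB remain.
Put d17 (6 GB) in drive 12; 36 GB remain.
Put d18 (23 GB) in drive 12; 13 GB remain.
12 drives × 64 GB = 768 GB; used 651 GB; unused 117 GB.

117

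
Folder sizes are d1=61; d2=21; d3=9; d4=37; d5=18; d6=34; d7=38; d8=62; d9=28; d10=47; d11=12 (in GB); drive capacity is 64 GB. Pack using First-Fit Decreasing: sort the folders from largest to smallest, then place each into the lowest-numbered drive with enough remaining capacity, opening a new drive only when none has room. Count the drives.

6

Sorted descending: 62, 61, 47, 38, 37, 34, 28, 21, 18, 12, 9.
drive 1: place 62 GB, 2 GB left
drive 2: place 61 GB, 3 GB left
drive 3: place 47 GB, 17 GB left
drive 4: place 38 GB, 26 GB left
drive 5: place 37 GB, 27 GB left
drive 6: place 34 GB, 30 GB left
drive 6: place 28 GB, 2 GB left
drive 4: place 21 GB, 5 GB left
drive 5: place 18 GB, 9 GB left
drive 3: place 12 GB, 5 GB left
drive 5: place 9 GB, 0 GB left
Final drives: [62] [61] [47,12] [38,21] [37,18,9] [34,28].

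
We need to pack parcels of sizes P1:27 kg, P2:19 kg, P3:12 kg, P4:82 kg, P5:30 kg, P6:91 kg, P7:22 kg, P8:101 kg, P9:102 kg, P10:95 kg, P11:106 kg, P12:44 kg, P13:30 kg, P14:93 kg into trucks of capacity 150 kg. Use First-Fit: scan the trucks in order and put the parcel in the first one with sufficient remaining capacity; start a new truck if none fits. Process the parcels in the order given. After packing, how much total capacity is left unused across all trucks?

P1 (27 kg) → truck 1 (remaining 123 kg)
P2 (19 kg) → truck 1 (remaining 104 kg)
P3 (12 kg) → truck 1 (remaining 92 kg)
P4 (82 kg) → truck 1 (remaining 10 kg)
P5 (30 kg) → truck 2 (remaining 120 kg)
P6 (91 kg) → truck 2 (remaining 29 kg)
P7 (22 kg) → truck 2 (remaining 7 kg)
P8 (101 kg) → truck 3 (remaining 49 kg)
P9 (102 kg) → truck 4 (remaining 48 kg)
P10 (95 kg) → truck 5 (remaining 55 kg)
P11 (106 kg) → truck 6 (remaining 44 kg)
P12 (44 kg) → truck 3 (remaining 5 kg)
P13 (30 kg) → truck 4 (remaining 18 kg)
P14 (93 kg) → truck 7 (remaining 57 kg)
7 trucks × 150 kg = 1050 kg; used 854 kg; unused 196 kg.

196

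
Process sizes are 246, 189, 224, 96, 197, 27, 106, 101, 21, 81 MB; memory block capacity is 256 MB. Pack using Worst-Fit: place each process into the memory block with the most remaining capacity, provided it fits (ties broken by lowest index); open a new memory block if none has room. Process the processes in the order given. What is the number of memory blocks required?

6

246 MB → memory block 1 (remaining 10 MB)
189 MB → memory block 2 (remaining 67 MB)
224 MB → memory block 3 (remaining 32 MB)
96 MB → memory block 4 (remaining 160 MB)
197 MB → memory block 5 (remaining 59 MB)
27 MB → memory block 4 (remaining 133 MB)
106 MB → memory block 4 (remaining 27 MB)
101 MB → memory block 6 (remaining 155 MB)
21 MB → memory block 6 (remaining 134 MB)
81 MB → memory block 6 (remaining 53 MB)
Final memory blocks: [246] [189] [224] [96,27,106] [197] [101,21,81].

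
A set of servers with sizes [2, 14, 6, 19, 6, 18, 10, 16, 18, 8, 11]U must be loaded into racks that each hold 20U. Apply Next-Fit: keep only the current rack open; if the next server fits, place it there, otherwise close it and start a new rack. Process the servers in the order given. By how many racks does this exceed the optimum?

2

Next-Fit: [2,14] [6] [19] [6] [18] [10] [16] [18] [8,11] → 9 racks.
Total size 128U; any packing needs at least ⌈128/20⌉ = 7 racks.
An optimal packing achieves that bound: [19] [18,2] [18] [16] [14,6] [11,8] [10,6] → 7 racks.
Excess: 9 − 7 = 2.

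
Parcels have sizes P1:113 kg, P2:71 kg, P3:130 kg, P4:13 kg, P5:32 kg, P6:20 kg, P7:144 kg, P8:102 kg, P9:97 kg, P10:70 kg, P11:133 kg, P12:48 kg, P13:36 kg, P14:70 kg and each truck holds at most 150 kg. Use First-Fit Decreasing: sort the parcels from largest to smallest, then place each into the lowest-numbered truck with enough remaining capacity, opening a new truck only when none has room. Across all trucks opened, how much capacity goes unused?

121

Sorted descending: 144, 133, 130, 113, 102, 97, 71, 70, 70, 48, 36, 32, 20, 13.
truck 1: place 144 kg, 6 kg left
truck 2: place 133 kg, 17 kg left
truck 3: place 130 kg, 20 kg left
truck 4: place 113 kg, 37 kg left
truck 5: place 102 kg, 48 kg left
truck 6: place 97 kg, 53 kg left
truck 7: place 71 kg, 79 kg left
truck 7: place 70 kg, 9 kg left
truck 8: place 70 kg, 80 kg left
truck 5: place 48 kg, 0 kg left
truck 4: place 36 kg, 1 kg left
truck 6: place 32 kg, 21 kg left
truck 3: place 20 kg, 0 kg left
truck 2: place 13 kg, 4 kg left
8 trucks × 150 kg = 1200 kg; used 1079 kg; unused 121 kg.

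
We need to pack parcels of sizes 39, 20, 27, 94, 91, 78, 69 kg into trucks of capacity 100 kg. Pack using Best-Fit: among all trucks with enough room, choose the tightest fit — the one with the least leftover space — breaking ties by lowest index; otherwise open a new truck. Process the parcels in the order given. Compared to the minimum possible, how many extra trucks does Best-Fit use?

0

Best-Fit: [39,20,27] [94] [91] [78] [69] → 5 trucks.
Total size 418 kg; any packing needs at least ⌈418/100⌉ = 5 trucks.
So 5 is already optimal.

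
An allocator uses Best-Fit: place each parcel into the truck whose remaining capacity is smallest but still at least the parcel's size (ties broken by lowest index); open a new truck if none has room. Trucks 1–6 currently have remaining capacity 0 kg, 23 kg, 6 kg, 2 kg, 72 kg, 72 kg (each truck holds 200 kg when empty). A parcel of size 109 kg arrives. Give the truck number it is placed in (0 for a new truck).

0

No truck has ≥ 109 kg free, so a new truck is opened.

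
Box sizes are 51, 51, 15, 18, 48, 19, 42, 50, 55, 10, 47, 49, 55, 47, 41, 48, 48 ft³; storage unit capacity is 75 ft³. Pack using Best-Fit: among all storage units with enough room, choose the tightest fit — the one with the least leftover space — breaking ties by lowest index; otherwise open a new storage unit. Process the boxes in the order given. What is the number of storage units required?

storage unit 1: place 51 ft³, 24 ft³ left
storage unit 2: place 51 ft³, 24 ft³ left
storage unit 1: place 15 ft³, 9 ft³ left
storage unit 2: place 18 ft³, 6 ft³ left
storage unit 3: place 48 ft³, 27 ft³ left
storage unit 3: place 19 ft³, 8 ft³ left
storage unit 4: place 42 ft³, 33 ft³ left
storage unit 5: place 50 ft³, 25 ft³ left
storage unit 6: place 55 ft³, 20 ft³ left
storage unit 6: place 10 ft³, 10 ft³ left
storage unit 7: place 47 ft³, 28 ft³ left
storage unit 8: place 49 ft³, 26 ft³ left
storage unit 9: place 55 ft³, 20 ft³ left
storage unit 10: place 47 ft³, 28 ft³ left
storage unit 11: place 41 ft³, 34 ft³ left
storage unit 12: place 48 ft³, 27 ft³ left
storage unit 13: place 48 ft³, 27 ft³ left

13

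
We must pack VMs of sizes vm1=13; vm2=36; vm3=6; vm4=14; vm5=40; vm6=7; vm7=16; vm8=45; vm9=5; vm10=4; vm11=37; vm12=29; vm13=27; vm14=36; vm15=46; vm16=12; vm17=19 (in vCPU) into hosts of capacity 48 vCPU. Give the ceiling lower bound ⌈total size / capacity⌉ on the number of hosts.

Total size = 13 + 36 + 6 + 14 + 40 + 7 + 16 + 45 + 5 + 4 + 37 + 29 + 27 + 36 + 46 + 12 + 19 = 392 vCPU.
⌈392 / 48⌉ = 9.

9 hosts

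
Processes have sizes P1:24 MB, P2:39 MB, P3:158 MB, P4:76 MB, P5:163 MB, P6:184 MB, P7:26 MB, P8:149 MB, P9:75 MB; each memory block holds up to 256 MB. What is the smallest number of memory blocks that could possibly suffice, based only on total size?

4 memory blocks

Total size = 24 + 39 + 158 + 76 + 163 + 184 + 26 + 149 + 75 = 894 MB.
⌈894 / 256⌉ = 4.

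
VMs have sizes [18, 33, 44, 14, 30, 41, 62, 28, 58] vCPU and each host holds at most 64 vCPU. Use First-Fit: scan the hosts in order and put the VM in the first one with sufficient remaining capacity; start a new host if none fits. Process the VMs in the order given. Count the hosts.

6 hosts

18 vCPU → host 1 (remaining 46 vCPU)
33 vCPU → host 1 (remaining 13 vCPU)
44 vCPU → host 2 (remaining 20 vCPU)
14 vCPU → host 2 (remaining 6 vCPU)
30 vCPU → host 3 (remaining 34 vCPU)
41 vCPU → host 4 (remaining 23 vCPU)
62 vCPU → host 5 (remaining 2 vCPU)
28 vCPU → host 3 (remaining 6 vCPU)
58 vCPU → host 6 (remaining 6 vCPU)
Final hosts: [18,33] [44,14] [30,28] [41] [62] [58].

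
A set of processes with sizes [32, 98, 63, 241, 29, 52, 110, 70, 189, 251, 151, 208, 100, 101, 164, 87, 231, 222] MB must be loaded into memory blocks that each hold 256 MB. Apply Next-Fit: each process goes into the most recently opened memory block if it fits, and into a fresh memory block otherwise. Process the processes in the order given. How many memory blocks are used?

12

memory block 1: place 32 MB, 224 MB left
memory block 1: place 98 MB, 126 MB left
memory block 1: place 63 MB, 63 MB left
memory block 2: place 241 MB, 15 MB left
memory block 3: place 29 MB, 227 MB left
memory block 3: place 52 MB, 175 MB left
memory block 3: place 110 MB, 65 MB left
memory block 4: place 70 MB, 186 MB left
memory block 5: place 189 MB, 67 MB left
memory block 6: place 251 MB, 5 MB left
memory block 7: place 151 MB, 105 MB left
memory block 8: place 208 MB, 48 MB left
memory block 9: place 100 MB, 156 MB left
memory block 9: place 101 MB, 55 MB left
memory block 10: place 164 MB, 92 MB left
memory block 10: place 87 MB, 5 MB left
memory block 11: place 231 MB, 25 MB left
memory block 12: place 222 MB, 34 MB left
Final memory blocks: [32,98,63] [241] [29,52,110] [70] [189] [251] [151] [208] [100,101] [164,87] [231] [222].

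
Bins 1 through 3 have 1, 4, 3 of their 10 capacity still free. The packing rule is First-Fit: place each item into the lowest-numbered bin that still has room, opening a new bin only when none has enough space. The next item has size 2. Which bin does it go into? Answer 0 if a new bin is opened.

2

Bins with room: bin 2 (4), bin 3 (3).
The first with room is bin 2.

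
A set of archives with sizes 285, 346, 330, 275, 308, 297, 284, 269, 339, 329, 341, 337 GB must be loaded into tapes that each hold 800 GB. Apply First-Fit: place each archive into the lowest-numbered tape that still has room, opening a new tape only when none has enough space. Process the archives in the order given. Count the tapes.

6

Put 285 GB in tape 1; 515 GB remain.
Put 346 GB in tape 1; 169 GB remain.
Put 330 GB in tape 2; 470 GB remain.
Put 275 GB in tape 2; 195 GB remain.
Put 308 GB in tape 3; 492 GB remain.
Put 297 GB in tape 3; 195 GB remain.
Put 284 GB in tape 4; 516 GB remain.
Put 269 GB in tape 4; 247 GB remain.
Put 339 GB in tape 5; 461 GB remain.
Put 329 GB in tape 5; 132 GB remain.
Put 341 GB in tape 6; 459 GB remain.
Put 337 GB in tape 6; 122 GB remain.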